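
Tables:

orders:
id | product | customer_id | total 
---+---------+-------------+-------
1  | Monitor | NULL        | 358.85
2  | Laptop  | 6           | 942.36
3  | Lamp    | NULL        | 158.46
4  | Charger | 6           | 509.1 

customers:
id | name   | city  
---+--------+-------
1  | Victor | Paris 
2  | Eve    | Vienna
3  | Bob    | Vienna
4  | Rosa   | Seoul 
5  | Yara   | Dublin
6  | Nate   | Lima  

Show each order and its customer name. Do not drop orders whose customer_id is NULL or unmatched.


LEFT JOIN keeps every row from orders (the left table); where customer_id has no match in customers, the customer columns become NULL. Walk through each order:
  - order 1 (Monitor): customer_id=NULL, no match -> kept with NULL
  - order 2 (Laptop): customer_id=6 -> matches Nate
  - order 3 (Lamp): customer_id=NULL, no match -> kept with NULL
  - order 4 (Charger): customer_id=6 -> matches Nate
All 4 rows appear; 2 have NULL customer.

SQL:
SELECT a.product, b.name AS customer
FROM orders a
LEFT JOIN customers b ON a.customer_id = b.id

Result:
product | customer
--------+---------
Monitor | NULL    
Laptop  | Nate    
Lamp    | NULL    
Charger | Nate    


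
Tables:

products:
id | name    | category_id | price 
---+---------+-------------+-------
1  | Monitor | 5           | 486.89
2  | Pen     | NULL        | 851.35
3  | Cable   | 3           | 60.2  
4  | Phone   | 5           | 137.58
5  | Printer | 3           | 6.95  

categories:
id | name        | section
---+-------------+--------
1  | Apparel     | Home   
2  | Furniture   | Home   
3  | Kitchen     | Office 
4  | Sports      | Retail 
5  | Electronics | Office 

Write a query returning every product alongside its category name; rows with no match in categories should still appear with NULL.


LEFT JOIN keeps every row from products (the left table); where category_id has no match in categories, the category columns become NULL. Walk through each product:
  - product 1 (Monitor): category_id=5 -> matches Electronics
  - product 2 (Pen): category_id=NULL, no match -> kept with NULL
  - product 3 (Cable): category_id=3 -> matches Kitchen
  - product 4 (Phone): category_id=5 -> matches Electronics
  - product 5 (Printer): category_id=3 -> matches Kitchen
All 5 rows appear; 1 has NULL category.

SQL:
SELECT a.name, b.name AS category
FROM products a
LEFT JOIN categories b ON a.category_id = b.id

Result:
name    | category   
--------+------------
Monitor | Electronics
Pen     | NULL       
Cable   | Kitchen    
Phone   | Electronics
Printer | Kitchen    


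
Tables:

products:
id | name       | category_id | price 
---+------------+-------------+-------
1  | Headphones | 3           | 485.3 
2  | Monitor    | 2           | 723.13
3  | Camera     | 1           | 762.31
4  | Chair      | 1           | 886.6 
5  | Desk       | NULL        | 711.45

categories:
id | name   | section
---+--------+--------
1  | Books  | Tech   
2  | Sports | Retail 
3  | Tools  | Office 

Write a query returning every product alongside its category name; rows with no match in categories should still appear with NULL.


LEFT JOIN keeps every row from products (the left table); where category_id has no match in categories, the category columns become NULL. Walk through each product:
  - product 1 (Headphones): category_id=3 -> matches Tools
  - product 2 (Monitor): category_id=2 -> matches Sports
  - product 3 (Camera): category_id=1 -> matches Books
  - product 4 (Chair): category_id=1 -> matches Books
  - product 5 (Desk): category_id=NULL, no match -> kept with NULL
All 5 rows appear; 1 has NULL category.

SQL:
SELECT a.name, b.name AS category
FROM products a
LEFT JOIN categories b ON a.category_id = b.id

Result:
name       | category
-----------+---------
Headphones | Tools   
Monitor    | Sports  
Camera     | Books   
Chair      | Books   
Desk       | NULL    


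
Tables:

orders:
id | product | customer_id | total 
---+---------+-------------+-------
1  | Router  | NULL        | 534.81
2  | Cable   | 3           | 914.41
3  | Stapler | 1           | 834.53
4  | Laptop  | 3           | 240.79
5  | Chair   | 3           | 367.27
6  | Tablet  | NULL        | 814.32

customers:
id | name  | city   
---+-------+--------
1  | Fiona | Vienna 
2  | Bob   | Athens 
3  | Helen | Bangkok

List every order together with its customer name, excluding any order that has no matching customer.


INNER JOIN keeps only orders rows whose customer_id matches an id in customers. Walk through each order:
  - order 1 (Router): customer_id=NULL, no match -> dropped
  - order 2 (Cable): customer_id=3 -> matches Helen
  - order 3 (Stapler): customer_id=1 -> matches Fiona
  - order 4 (Laptop): customer_id=3 -> matches Helen
  - order 5 (Chair): customer_id=3 -> matches Helen
  - order 6 (Tablet): customer_id=NULL, no match -> dropped
So 2 of 6 rows are dropped.

SQL:
SELECT a.product, b.name AS customer
FROM orders a
INNER JOIN customers b ON a.customer_id = b.id

Result:
product | customer
--------+---------
Cable   | Helen   
Stapler | Fiona   
Laptop  | Helen   
Chair   | Helen   


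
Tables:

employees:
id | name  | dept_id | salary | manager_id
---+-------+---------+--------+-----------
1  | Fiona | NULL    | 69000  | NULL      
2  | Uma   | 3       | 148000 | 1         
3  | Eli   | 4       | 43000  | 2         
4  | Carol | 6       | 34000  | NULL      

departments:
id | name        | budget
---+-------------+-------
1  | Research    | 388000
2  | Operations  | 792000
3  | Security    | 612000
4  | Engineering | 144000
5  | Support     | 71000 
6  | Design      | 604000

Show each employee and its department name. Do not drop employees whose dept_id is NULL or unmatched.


LEFT JOIN keeps every row from employees (the left table); where dept_id has no match in departments, the department columns become NULL. Walk through each employee:
  - employee 1 (Fiona): dept_id=NULL, no match -> kept with NULL
  - employee 2 (Uma): dept_id=3 -> matches Security
  - employee 3 (Eli): dept_id=4 -> matches Engineering
  - employee 4 (Carol): dept_id=6 -> matches Design
All 4 rows appear; 1 has NULL department.

SQL:
SELECT a.name, b.name AS department
FROM employees a
LEFT JOIN departments b ON a.dept_id = b.id

Result:
name  | department 
------+------------
Fiona | NULL       
Uma   | Security   
Eli   | Engineering
Carol | Design     


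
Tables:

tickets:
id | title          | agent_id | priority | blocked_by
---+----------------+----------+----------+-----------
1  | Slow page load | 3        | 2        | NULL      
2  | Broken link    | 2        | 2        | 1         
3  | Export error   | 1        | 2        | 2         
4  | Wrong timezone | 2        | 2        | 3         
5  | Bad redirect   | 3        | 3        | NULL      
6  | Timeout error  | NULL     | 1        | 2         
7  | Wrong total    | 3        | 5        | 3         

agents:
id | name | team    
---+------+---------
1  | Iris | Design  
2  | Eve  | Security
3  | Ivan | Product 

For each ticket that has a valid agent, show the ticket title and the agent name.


INNER JOIN keeps only tickets rows whose agent_id matches an id in agents. Walk through each ticket:
  - ticket 1 (Slow page load): agent_id=3 -> matches Ivan
  - ticket 2 (Broken link): agent_id=2 -> matches Eve
  - ticket 3 (Export error): agent_id=1 -> matches Iris
  - ticket 4 (Wrong timezone): agent_id=2 -> matches Eve
  - ticket 5 (Bad redirect): agent_id=3 -> matches Ivan
  - ticket 6 (Timeout error): agent_id=NULL, no match -> dropped
  - ticket 7 (Wrong total): agent_id=3 -> matches Ivan
So 1 of 7 rows is dropped.

SQL:
SELECT a.title, b.name AS agent
FROM tickets a
INNER JOIN agents b ON a.agent_id = b.id

Result:
title          | agent
---------------+------
Slow page load | Ivan 
Broken link    | Eve  
Export error   | Iris 
Wrong timezone | Eve  
Bad redirect   | Ivan 
Wrong total    | Ivan 


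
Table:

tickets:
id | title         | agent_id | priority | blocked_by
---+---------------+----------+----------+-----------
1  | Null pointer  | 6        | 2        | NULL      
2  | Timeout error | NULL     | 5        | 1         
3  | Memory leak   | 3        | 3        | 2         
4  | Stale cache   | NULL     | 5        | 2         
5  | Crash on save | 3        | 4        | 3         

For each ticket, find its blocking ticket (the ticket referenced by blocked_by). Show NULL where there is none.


This is a self-join: tickets is joined to a second copy of itself, matching each row's blocked_by to another row's id. Use LEFT JOIN so rows with blocked_by=NULL are kept.
  - ticket 1 (Null pointer): blocked_by=NULL -> NULL
  - ticket 2 (Timeout error): blocked_by=1 -> Null pointer
  - ticket 3 (Memory leak): blocked_by=2 -> Timeout error
  - ticket 4 (Stale cache): blocked_by=2 -> Timeout error
  - ticket 5 (Crash on save): blocked_by=3 -> Memory leak

SQL:
SELECT a.title AS item, b.title AS blocked_by
FROM tickets a
LEFT JOIN tickets b ON a.blocked_by = b.id

Result:
item          | blocked_by   
--------------+--------------
Null pointer  | NULL         
Timeout error | Null pointer 
Memory leak   | Timeout error
Stale cache   | Timeout error
Crash on save | Memory leak  


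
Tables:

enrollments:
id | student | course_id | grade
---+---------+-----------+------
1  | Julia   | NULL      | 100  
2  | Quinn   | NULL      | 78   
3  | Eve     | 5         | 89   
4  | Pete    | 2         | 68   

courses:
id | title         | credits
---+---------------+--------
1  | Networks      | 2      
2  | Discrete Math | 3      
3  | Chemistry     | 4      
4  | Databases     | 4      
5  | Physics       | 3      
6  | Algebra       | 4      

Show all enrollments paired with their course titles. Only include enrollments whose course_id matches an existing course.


INNER JOIN keeps only enrollments rows whose course_id matches an id in courses. Walk through each enrollment:
  - enrollment 1 (Julia): course_id=NULL, no match -> dropped
  - enrollment 2 (Quinn): course_id=NULL, no match -> dropped
  - enrollment 3 (Eve): course_id=5 -> matches Physics
  - enrollment 4 (Pete): course_id=2 -> matches Discrete Math
So 2 of 4 rows are dropped.

SQL:
SELECT a.student, b.title AS course
FROM enrollments a
INNER JOIN courses b ON a.course_id = b.id

Result:
student | course       
--------+--------------
Eve     | Physics      
Pete    | Discrete Math


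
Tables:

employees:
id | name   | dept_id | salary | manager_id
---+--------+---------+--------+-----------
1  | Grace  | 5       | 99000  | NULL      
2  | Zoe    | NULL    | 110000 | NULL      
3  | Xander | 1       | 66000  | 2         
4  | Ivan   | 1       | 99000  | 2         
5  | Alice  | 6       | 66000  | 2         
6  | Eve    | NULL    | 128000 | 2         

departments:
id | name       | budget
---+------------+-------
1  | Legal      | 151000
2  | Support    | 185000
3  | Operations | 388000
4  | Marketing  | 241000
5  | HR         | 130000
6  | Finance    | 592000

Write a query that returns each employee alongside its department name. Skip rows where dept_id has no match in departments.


INNER JOIN keeps only employees rows whose dept_id matches an id in departments. Walk through each employee:
  - employee 1 (Grace): dept_id=5 -> matches HR
  - employee 2 (Zoe): dept_id=NULL, no match -> dropped
  - employee 3 (Xander): dept_id=1 -> matches Legal
  - employee 4 (Ivan): dept_id=1 -> matches Legal
  - employee 5 (Alice): dept_id=6 -> matches Finance
  - employee 6 (Eve): dept_id=NULL, no match -> dropped
So 2 of 6 rows are dropped.

SQL:
SELECT a.name, b.name AS department
FROM employees a
INNER JOIN departments b ON a.dept_id = b.id

Result:
name   | department
-------+-----------
Grace  | HR        
Xander | Legal     
Ivan   | Legal     
Alice  | Finance   


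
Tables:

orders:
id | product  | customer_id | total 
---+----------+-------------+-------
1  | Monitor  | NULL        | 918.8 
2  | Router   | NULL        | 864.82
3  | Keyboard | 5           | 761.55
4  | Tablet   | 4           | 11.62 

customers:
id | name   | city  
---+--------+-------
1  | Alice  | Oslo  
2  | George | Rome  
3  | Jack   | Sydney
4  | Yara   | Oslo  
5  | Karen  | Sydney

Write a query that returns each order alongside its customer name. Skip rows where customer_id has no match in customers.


INNER JOIN keeps only orders rows whose customer_id matches an id in customers. Walk through each order:
  - order 1 (Monitor): customer_id=NULL, no match -> dropped
  - order 2 (Router): customer_id=NULL, no match -> dropped
  - order 3 (Keyboard): customer_id=5 -> matches Karen
  - order 4 (Tablet): customer_id=4 -> matches Yara
So 2 of 4 rows are dropped.

SQL:
SELECT a.product, b.name AS customer
FROM orders a
INNER JOIN customers b ON a.customer_id = b.id

Result:
product  | customer
---------+---------
Keyboard | Karen   
Tablet   | Yara    


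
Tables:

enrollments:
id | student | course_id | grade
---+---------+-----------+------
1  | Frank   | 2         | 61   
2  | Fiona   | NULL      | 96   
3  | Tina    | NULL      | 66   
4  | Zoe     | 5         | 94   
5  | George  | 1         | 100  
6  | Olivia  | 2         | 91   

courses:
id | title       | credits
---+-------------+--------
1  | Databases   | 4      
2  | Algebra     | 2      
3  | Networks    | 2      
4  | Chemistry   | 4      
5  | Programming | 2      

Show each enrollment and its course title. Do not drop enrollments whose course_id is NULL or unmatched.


LEFT JOIN keeps every row from enrollments (the left table); where course_id has no match in courses, the course columns become NULL. Walk through each enrollment:
  - enrollment 1 (Frank): course_id=2 -> matches Algebra
  - enrollment 2 (Fiona): course_id=NULL, no match -> kept with NULL
  - enrollment 3 (Tina): course_id=NULL, no match -> kept with NULL
  - enrollment 4 (Zoe): course_id=5 -> matches Programming
  - enrollment 5 (George): course_id=1 -> matches Databases
  - enrollment 6 (Olivia): course_id=2 -> matches Algebra
All 6 rows appear; 2 have NULL course.

SQL:
SELECT a.student, b.title AS course
FROM enrollments a
LEFT JOIN courses b ON a.course_id = b.id

Result:
student | course     
--------+------------
Frank   | Algebra    
Fiona   | NULL       
Tina    | NULL       
Zoe     | Programming
George  | Databases  
Olivia  | Algebra    


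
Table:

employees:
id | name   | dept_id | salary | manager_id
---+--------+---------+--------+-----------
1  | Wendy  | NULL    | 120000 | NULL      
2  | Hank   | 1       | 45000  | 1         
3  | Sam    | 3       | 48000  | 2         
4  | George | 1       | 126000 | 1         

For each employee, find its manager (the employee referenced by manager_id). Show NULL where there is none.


This is a self-join: employees is joined to a second copy of itself, matching each row's manager_id to another row's id. Use LEFT JOIN so rows with manager_id=NULL are kept.
  - employee 1 (Wendy): manager_id=NULL -> NULL
  - employee 2 (Hank): manager_id=1 -> Wendy
  - employee 3 (Sam): manager_id=2 -> Hank
  - employee 4 (George): manager_id=1 -> Wendy

SQL:
SELECT a.name AS item, b.name AS manager
FROM employees a
LEFT JOIN employees b ON a.manager_id = b.id

Result:
item   | manager
-------+--------
Wendy  | NULL   
Hank   | Wendy  
Sam    | Hank   
George | Wendy  


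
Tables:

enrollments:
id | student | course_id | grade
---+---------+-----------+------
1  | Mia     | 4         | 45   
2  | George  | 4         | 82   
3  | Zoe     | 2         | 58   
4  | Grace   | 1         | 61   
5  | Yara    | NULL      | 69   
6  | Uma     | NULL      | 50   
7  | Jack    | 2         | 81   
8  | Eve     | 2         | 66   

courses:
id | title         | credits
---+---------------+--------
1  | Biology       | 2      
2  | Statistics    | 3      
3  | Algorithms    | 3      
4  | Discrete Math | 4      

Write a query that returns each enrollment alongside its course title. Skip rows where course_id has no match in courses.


INNER JOIN keeps only enrollments rows whose course_id matches an id in courses. Walk through each enrollment:
  - enrollment 1 (Mia): course_id=4 -> matches Discrete Math
  - enrollment 2 (George): course_id=4 -> matches Discrete Math
  - enrollment 3 (Zoe): course_id=2 -> matches Statistics
  - enrollment 4 (Grace): course_id=1 -> matches Biology
  - enrollment 5 (Yara): course_id=NULL, no match -> dropped
  - enrollment 6 (Uma): course_id=NULL, no match -> dropped
  - enrollment 7 (Jack): course_id=2 -> matches Statistics
  - enrollment 8 (Eve): course_id=2 -> matches Statistics
So 2 of 8 rows are dropped.

SQL:
SELECT a.student, b.title AS course
FROM enrollments a
INNER JOIN courses b ON a.course_id = b.id

Result:
student | course       
--------+--------------
Mia     | Discrete Math
George  | Discrete Math
Zoe     | Statistics   
Grace   | Biology      
Jack    | Statistics   
Eve     | Statistics   


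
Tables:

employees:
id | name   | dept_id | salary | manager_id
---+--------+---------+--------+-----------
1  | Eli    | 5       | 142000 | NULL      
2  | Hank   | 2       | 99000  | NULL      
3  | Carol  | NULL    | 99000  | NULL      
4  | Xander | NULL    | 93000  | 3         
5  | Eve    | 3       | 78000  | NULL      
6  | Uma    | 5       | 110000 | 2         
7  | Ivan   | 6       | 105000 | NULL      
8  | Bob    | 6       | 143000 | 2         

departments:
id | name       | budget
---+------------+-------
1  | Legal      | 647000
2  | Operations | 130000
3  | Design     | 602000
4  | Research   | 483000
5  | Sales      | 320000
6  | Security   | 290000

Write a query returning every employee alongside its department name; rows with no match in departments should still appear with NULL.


LEFT JOIN keeps every row from employees (the left table); where dept_id has no match in departments, the department columns become NULL. Walk through each employee:
  - employee 1 (Eli): dept_id=5 -> matches Sales
  - employee 2 (Hank): dept_id=2 -> matches Operations
  - employee 3 (Carol): dept_id=NULL, no match -> kept with NULL
  - employee 4 (Xander): dept_id=NULL, no match -> kept with NULL
  - employee 5 (Eve): dept_id=3 -> matches Design
  - employee 6 (Uma): dept_id=5 -> matches Sales
  - employee 7 (Ivan): dept_id=6 -> matches Security
  - employee 8 (Bob): dept_id=6 -> matches Security
All 8 rows appear; 2 have NULL department.

SQL:
SELECT a.name, b.name AS department
FROM employees a
LEFT JOIN departments b ON a.dept_id = b.id

Result:
name   | department
-------+-----------
Eli    | Sales     
Hank   | Operations
Carol  | NULL      
Xander | NULL      
Eve    | Design    
Uma    | Sales     
Ivan   | Security  
Bob    | Security  


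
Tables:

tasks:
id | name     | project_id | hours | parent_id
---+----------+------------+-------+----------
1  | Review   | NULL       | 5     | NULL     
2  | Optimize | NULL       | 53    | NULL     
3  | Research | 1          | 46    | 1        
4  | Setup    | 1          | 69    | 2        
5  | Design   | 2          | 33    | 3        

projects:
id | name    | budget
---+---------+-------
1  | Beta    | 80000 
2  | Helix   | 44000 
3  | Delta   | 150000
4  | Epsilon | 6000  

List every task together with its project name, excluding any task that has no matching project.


INNER JOIN keeps only tasks rows whose project_id matches an id in projects. Walk through each task:
  - task 1 (Review): project_id=NULL, no match -> dropped
  - task 2 (Optimize): project_id=NULL, no match -> dropped
  - task 3 (Research): project_id=1 -> matches Beta
  - task 4 (Setup): project_id=1 -> matches Beta
  - task 5 (Design): project_id=2 -> matches Helix
So 2 of 5 rows are dropped.

SQL:
SELECT a.name, b.name AS project
FROM tasks a
INNER JOIN projects b ON a.project_id = b.id

Result:
name     | project
---------+--------
Research | Beta   
Setup    | Beta   
Design   | Helix  


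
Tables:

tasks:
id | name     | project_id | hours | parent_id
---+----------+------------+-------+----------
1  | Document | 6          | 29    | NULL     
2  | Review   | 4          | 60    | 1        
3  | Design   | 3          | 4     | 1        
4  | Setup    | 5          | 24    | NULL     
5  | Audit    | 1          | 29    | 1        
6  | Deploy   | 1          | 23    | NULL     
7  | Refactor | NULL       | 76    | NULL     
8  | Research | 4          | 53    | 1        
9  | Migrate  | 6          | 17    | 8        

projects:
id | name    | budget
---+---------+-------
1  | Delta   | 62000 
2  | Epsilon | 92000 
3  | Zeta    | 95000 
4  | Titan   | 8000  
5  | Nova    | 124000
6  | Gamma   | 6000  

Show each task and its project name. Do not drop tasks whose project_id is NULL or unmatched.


LEFT JOIN keeps every row from tasks (the left table); where project_id has no match in projects, the project columns become NULL. Walk through each task:
  - task 1 (Document): project_id=6 -> matches Gamma
  - task 2 (Review): project_id=4 -> matches Titan
  - task 3 (Design): project_id=3 -> matches Zeta
  - task 4 (Setup): project_id=5 -> matches Nova
  - task 5 (Audit): project_id=1 -> matches Delta
  - task 6 (Deploy): project_id=1 -> matches Delta
  - task 7 (Refactor): project_id=NULL, no match -> kept with NULL
  - task 8 (Research): project_id=4 -> matches Titan
  - task 9 (Migrate): project_id=6 -> matches Gamma
All 9 rows appear; 1 has NULL project.

SQL:
SELECT a.name, b.name AS project
FROM tasks a
LEFT JOIN projects b ON a.project_id = b.id

Result:
name     | project
---------+--------
Document | Gamma  
Review   | Titan  
Design   | Zeta   
Setup    | Nova   
Audit    | Delta  
Deploy   | Delta  
Refactor | NULL   
Research | Titan  
Migrate  | Gamma  


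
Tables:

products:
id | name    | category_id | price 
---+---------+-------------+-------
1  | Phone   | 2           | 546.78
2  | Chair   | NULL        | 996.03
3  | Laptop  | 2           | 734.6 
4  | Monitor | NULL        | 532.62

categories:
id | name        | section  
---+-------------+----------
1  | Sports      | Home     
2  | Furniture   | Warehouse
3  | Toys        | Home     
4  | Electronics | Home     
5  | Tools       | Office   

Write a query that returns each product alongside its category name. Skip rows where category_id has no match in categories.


INNER JOIN keeps only products rows whose category_id matches an id in categories. Walk through each product:
  - product 1 (Phone): category_id=2 -> matches Furniture
  - product 2 (Chair): category_id=NULL, no match -> dropped
  - product 3 (Laptop): category_id=2 -> matches Furniture
  - product 4 (Monitor): category_id=NULL, no match -> dropped
So 2 of 4 rows are dropped.

SQL:
SELECT a.name, b.name AS category
FROM products a
INNER JOIN categories b ON a.category_id = b.id

Result:
name   | category 
-------+----------
Phone  | Furniture
Laptop | Furniture


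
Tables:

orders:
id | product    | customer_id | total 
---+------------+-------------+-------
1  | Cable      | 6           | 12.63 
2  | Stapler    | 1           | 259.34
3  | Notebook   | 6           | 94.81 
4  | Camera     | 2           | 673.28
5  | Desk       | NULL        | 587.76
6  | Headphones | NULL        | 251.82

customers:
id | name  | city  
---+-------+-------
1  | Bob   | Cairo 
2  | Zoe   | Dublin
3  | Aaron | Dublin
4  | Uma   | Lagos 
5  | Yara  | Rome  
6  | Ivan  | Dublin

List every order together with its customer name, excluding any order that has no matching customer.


INNER JOIN keeps only orders rows whose customer_id matches an id in customers. Walk through each order:
  - order 1 (Cable): customer_id=6 -> matches Ivan
  - order 2 (Stapler): customer_id=1 -> matches Bob
  - order 3 (Notebook): customer_id=6 -> matches Ivan
  - order 4 (Camera): customer_id=2 -> matches Zoe
  - order 5 (Desk): customer_id=NULL, no match -> dropped
  - order 6 (Headphones): customer_id=NULL, no match -> dropped
So 2 of 6 rows are dropped.

SQL:
SELECT a.product, b.name AS customer
FROM orders a
INNER JOIN customers b ON a.customer_id = b.id

Result:
product  | customer
---------+---------
Cable    | Ivan    
Stapler  | Bob     
Notebook | Ivan    
Camera   | Zoe     


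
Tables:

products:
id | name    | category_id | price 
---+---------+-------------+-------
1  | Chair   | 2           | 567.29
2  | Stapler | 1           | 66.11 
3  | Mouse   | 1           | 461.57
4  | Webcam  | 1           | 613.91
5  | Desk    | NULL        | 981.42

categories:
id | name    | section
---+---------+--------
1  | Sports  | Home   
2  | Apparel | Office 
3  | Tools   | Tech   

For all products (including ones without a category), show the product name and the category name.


LEFT JOIN keeps every row from products (the left table); where category_id has no match in categories, the category columns become NULL. Walk through each product:
  - product 1 (Chair): category_id=2 -> matches Apparel
  - product 2 (Stapler): category_id=1 -> matches Sports
  - product 3 (Mouse): category_id=1 -> matches Sports
  - product 4 (Webcam): category_id=1 -> matches Sports
  - product 5 (Desk): category_id=NULL, no match -> kept with NULL
All 5 rows appear; 1 has NULL category.

SQL:
SELECT a.name, b.name AS category
FROM products a
LEFT JOIN categories b ON a.category_id = b.id

Result:
name    | category
--------+---------
Chair   | Apparel 
Stapler | Sports  
Mouse   | Sports  
Webcam  | Sports  
Desk    | NULL    


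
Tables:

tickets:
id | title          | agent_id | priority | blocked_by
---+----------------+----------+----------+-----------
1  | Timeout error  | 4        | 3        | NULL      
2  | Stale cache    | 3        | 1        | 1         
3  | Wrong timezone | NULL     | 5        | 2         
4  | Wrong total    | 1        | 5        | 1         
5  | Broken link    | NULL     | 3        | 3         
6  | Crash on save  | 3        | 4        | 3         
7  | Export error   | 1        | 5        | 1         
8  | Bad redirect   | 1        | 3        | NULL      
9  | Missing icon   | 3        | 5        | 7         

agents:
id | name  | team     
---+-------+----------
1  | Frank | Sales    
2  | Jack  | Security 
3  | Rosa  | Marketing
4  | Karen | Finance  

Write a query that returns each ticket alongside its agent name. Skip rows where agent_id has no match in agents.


INNER JOIN keeps only tickets rows whose agent_id matches an id in agents. Walk through each ticket:
  - ticket 1 (Timeout error): agent_id=4 -> matches Karen
  - ticket 2 (Stale cache): agent_id=3 -> matches Rosa
  - ticket 3 (Wrong timezone): agent_id=NULL, no match -> dropped
  - ticket 4 (Wrong total): agent_id=1 -> matches Frank
  - ticket 5 (Broken link): agent_id=NULL, no match -> dropped
  - ticket 6 (Crash on save): agent_id=3 -> matches Rosa
  - ticket 7 (Export error): agent_id=1 -> matches Frank
  - ticket 8 (Bad redirect): agent_id=1 -> matches Frank
  - ticket 9 (Missing icon): agent_id=3 -> matches Rosa
So 2 of 9 rows are dropped.

SQL:
SELECT a.title, b.name AS agent
FROM tickets a
INNER JOIN agents b ON a.agent_id = b.id

Result:
title         | agent
--------------+------
Timeout error | Karen
Stale cache   | Rosa 
Wrong total   | Frank
Crash on save | Rosa 
Export error  | Frank
Bad redirect  | Frank
Missing icon  | Rosa 


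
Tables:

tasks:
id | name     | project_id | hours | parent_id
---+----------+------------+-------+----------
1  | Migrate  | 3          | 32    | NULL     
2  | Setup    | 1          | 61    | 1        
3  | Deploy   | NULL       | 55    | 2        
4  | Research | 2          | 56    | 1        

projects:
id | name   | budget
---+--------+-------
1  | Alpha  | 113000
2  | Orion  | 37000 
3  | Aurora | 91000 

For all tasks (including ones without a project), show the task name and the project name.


LEFT JOIN keeps every row from tasks (the left table); where project_id has no match in projects, the project columns become NULL. Walk through each task:
  - task 1 (Migrate): project_id=3 -> matches Aurora
  - task 2 (Setup): project_id=1 -> matches Alpha
  - task 3 (Deploy): project_id=NULL, no match -> kept with NULL
  - task 4 (Research): project_id=2 -> matches Orion
All 4 rows appear; 1 has NULL project.

SQL:
SELECT a.name, b.name AS project
FROM tasks a
LEFT JOIN projects b ON a.project_id = b.id

Result:
name     | project
---------+--------
Migrate  | Aurora 
Setup    | Alpha  
Deploy   | NULL   
Research | Orion  


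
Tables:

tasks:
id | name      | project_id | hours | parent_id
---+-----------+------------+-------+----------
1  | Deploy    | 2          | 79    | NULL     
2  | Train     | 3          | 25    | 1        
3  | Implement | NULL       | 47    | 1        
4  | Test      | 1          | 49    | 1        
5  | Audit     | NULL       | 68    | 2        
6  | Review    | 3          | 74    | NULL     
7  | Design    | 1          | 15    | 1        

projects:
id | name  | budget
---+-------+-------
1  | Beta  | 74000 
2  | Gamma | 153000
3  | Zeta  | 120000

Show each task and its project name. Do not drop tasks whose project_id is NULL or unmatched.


LEFT JOIN keeps every row from tasks (the left table); where project_id has no match in projects, the project columns become NULL. Walk through each task:
  - task 1 (Deploy): project_id=2 -> matches Gamma
  - task 2 (Train): project_id=3 -> matches Zeta
  - task 3 (Implement): project_id=NULL, no match -> kept with NULL
  - task 4 (Test): project_id=1 -> matches Beta
  - task 5 (Audit): project_id=NULL, no match -> kept with NULL
  - task 6 (Review): project_id=3 -> matches Zeta
  - task 7 (Design): project_id=1 -> matches Beta
All 7 rows appear; 2 have NULL project.

SQL:
SELECT a.name, b.name AS project
FROM tasks a
LEFT JOIN projects b ON a.project_id = b.id

Result:
name      | project
----------+--------
Deploy    | Gamma  
Train     | Zeta   
Implement | NULL   
Test      | Beta   
Audit     | NULL   
Review    | Zeta   
Design    | Beta   


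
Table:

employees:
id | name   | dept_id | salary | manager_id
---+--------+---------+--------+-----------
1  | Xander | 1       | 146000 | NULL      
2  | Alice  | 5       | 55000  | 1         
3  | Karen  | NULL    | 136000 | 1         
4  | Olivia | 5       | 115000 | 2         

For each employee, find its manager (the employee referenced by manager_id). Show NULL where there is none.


This is a self-join: employees is joined to a second copy of itself, matching each row's manager_id to another row's id. Use LEFT JOIN so rows with manager_id=NULL are kept.
  - employee 1 (Xander): manager_id=NULL -> NULL
  - employee 2 (Alice): manager_id=1 -> Xander
  - employee 3 (Karen): manager_id=1 -> Xander
  - employee 4 (Olivia): manager_id=2 -> Alice

SQL:
SELECT a.name AS item, b.name AS manager
FROM employees a
LEFT JOIN employees b ON a.manager_id = b.id

Result:
item   | manager
-------+--------
Xander | NULL   
Alice  | Xander 
Karen  | Xander 
Olivia | Alice  


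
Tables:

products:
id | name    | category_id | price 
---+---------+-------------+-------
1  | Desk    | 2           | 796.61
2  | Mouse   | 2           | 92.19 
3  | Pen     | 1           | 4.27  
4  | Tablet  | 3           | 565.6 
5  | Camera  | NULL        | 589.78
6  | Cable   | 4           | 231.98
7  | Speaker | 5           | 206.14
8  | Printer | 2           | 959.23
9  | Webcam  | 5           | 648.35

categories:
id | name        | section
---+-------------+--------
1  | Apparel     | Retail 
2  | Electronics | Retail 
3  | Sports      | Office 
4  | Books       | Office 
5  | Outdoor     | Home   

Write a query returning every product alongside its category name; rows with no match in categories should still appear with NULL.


LEFT JOIN keeps every row from products (the left table); where category_id has no match in categories, the category columns become NULL. Walk through each product:
  - product 1 (Desk): category_id=2 -> matches Electronics
  - product 2 (Mouse): category_id=2 -> matches Electronics
  - product 3 (Pen): category_id=1 -> matches Apparel
  - product 4 (Tablet): category_id=3 -> matches Sports
  - product 5 (Camera): category_id=NULL, no match -> kept with NULL
  - product 6 (Cable): category_id=4 -> matches Books
  - product 7 (Speaker): category_id=5 -> matches Outdoor
  - product 8 (Printer): category_id=2 -> matches Electronics
  - product 9 (Webcam): category_id=5 -> matches Outdoor
All 9 rows appear; 1 has NULL category.

SQL:
SELECT a.name, b.name AS category
FROM products a
LEFT JOIN categories b ON a.category_id = b.id

Result:
name    | category   
--------+------------
Desk    | Electronics
Mouse   | Electronics
Pen     | Apparel    
Tablet  | Sports     
Camera  | NULL       
Cable   | Books      
Speaker | Outdoor    
Printer | Electronics
Webcam  | Outdoor    


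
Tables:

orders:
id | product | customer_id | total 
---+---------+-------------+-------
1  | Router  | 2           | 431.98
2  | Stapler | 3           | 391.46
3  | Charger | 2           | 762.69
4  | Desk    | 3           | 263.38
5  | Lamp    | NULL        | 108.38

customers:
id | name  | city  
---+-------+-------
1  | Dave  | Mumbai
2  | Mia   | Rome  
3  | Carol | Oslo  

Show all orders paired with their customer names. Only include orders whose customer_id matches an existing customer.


INNER JOIN keeps only orders rows whose customer_id matches an id in customers. Walk through each order:
  - order 1 (Router): customer_id=2 -> matches Mia
  - order 2 (Stapler): customer_id=3 -> matches Carol
  - order 3 (Charger): customer_id=2 -> matches Mia
  - order 4 (Desk): customer_id=3 -> matches Carol
  - order 5 (Lamp): customer_id=NULL, no match -> dropped
So 1 of 5 rows is dropped.

SQL:
SELECT a.product, b.name AS customer
FROM orders a
INNER JOIN customers b ON a.customer_id = b.id

Result:
product | customer
--------+---------
Router  | Mia     
Stapler | Carol   
Charger | Mia     
Desk    | Carol   


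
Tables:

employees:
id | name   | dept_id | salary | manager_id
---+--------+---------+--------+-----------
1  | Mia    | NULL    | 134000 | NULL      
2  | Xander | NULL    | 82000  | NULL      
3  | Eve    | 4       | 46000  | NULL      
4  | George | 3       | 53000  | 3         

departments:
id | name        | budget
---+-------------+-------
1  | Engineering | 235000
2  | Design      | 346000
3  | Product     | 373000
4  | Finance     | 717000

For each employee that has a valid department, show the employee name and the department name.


INNER JOIN keeps only employees rows whose dept_id matches an id in departments. Walk through each employee:
  - employee 1 (Mia): dept_id=NULL, no match -> dropped
  - employee 2 (Xander): dept_id=NULL, no match -> dropped
  - employee 3 (Eve): dept_id=4 -> matches Finance
  - employee 4 (George): dept_id=3 -> matches Product
So 2 of 4 rows are dropped.

SQL:
SELECT a.name, b.name AS department
FROM employees a
INNER JOIN departments b ON a.dept_id = b.id

Result:
name   | department
-------+-----------
Eve    | Finance   
George | Product   


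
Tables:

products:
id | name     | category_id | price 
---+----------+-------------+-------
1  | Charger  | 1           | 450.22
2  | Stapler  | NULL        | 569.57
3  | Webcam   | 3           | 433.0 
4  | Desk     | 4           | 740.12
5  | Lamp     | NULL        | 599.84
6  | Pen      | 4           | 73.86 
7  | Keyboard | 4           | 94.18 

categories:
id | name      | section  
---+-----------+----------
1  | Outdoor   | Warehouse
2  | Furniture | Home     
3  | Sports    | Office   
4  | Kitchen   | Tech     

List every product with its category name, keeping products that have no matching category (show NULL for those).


LEFT JOIN keeps every row from products (the left table); where category_id has no match in categories, the category columns become NULL. Walk through each product:
  - product 1 (Charger): category_id=1 -> matches Outdoor
  - product 2 (Stapler): category_id=NULL, no match -> kept with NULL
  - product 3 (Webcam): category_id=3 -> matches Sports
  - product 4 (Desk): category_id=4 -> matches Kitchen
  - product 5 (Lamp): category_id=NULL, no match -> kept with NULL
  - product 6 (Pen): category_id=4 -> matches Kitchen
  - product 7 (Keyboard): category_id=4 -> matches Kitchen
All 7 rows appear; 2 have NULL category.

SQL:
SELECT a.name, b.name AS category
FROM products a
LEFT JOIN categories b ON a.category_id = b.id

Result:
name     | category
---------+---------
Charger  | Outdoor 
Stapler  | NULL    
Webcam   | Sports  
Desk     | Kitchen 
Lamp     | NULL    
Pen      | Kitchen 
Keyboard | Kitchen 


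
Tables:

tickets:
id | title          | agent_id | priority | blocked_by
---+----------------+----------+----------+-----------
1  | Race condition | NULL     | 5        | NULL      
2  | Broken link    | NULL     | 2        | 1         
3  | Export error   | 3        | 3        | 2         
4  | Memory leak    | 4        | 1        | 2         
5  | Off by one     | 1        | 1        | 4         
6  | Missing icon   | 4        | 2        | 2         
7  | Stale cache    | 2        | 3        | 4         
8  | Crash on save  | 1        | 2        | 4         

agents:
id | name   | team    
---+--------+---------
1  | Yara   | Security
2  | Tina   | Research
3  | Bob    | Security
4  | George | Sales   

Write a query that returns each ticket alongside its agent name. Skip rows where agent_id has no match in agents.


INNER JOIN keeps only tickets rows whose agent_id matches an id in agents. Walk through each ticket:
  - ticket 1 (Race condition): agent_id=NULL, no match -> dropped
  - ticket 2 (Broken link): agent_id=NULL, no match -> dropped
  - ticket 3 (Export error): agent_id=3 -> matches Bob
  - ticket 4 (Memory leak): agent_id=4 -> matches George
  - ticket 5 (Off by one): agent_id=1 -> matches Yara
  - ticket 6 (Missing icon): agent_id=4 -> matches George
  - ticket 7 (Stale cache): agent_id=2 -> matches Tina
  - ticket 8 (Crash on save): agent_id=1 -> matches Yara
So 2 of 8 rows are dropped.

SQL:
SELECT a.title, b.name AS agent
FROM tickets a
INNER JOIN agents b ON a.agent_id = b.id

Result:
title         | agent 
--------------+-------
Export error  | Bob   
Memory leak   | George
Off by one    | Yara  
Missing icon  | George
Stale cache   | Tina  
Crash on save | Yara  


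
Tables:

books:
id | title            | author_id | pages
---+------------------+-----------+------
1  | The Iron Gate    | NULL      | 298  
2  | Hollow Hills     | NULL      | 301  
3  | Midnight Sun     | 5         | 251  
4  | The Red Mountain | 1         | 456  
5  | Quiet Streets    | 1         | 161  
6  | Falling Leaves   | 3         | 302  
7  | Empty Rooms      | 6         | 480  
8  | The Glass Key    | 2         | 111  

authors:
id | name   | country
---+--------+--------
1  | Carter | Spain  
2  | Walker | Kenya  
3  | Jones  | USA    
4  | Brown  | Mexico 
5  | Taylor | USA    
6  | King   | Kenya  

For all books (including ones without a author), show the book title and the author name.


LEFT JOIN keeps every row from books (the left table); where author_id has no match in authors, the author columns become NULL. Walk through each book:
  - book 1 (The Iron Gate): author_id=NULL, no match -> kept with NULL
  - book 2 (Hollow Hills): author_id=NULL, no match -> kept with NULL
  - book 3 (Midnight Sun): author_id=5 -> matches Taylor
  - book 4 (The Red Mountain): author_id=1 -> matches Carter
  - book 5 (Quiet Streets): author_id=1 -> matches Carter
  - book 6 (Falling Leaves): author_id=3 -> matches Jones
  - book 7 (Empty Rooms): author_id=6 -> matches King
  - book 8 (The Glass Key): author_id=2 -> matches Walker
All 8 rows appear; 2 have NULL author.

SQL:
SELECT a.title, b.name AS author
FROM books a
LEFT JOIN authors b ON a.author_id = b.id

Result:
title            | author
-----------------+-------
The Iron Gate    | NULL  
Hollow Hills     | NULL  
Midnight Sun     | Taylor
The Red Mountain | Carter
Quiet Streets    | Carter
Falling Leaves   | Jones 
Empty Rooms      | King  
The Glass Key    | Walker


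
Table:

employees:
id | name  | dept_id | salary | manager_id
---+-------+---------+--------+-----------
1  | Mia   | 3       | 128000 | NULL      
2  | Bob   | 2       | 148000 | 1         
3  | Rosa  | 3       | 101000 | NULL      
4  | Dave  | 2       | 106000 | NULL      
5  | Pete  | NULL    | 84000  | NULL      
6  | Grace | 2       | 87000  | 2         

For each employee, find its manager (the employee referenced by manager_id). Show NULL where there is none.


This is a self-join: employees is joined to a second copy of itself, matching each row's manager_id to another row's id. Use LEFT JOIN so rows with manager_id=NULL are kept.
  - employee 1 (Mia): manager_id=NULL -> NULL
  - employee 2 (Bob): manager_id=1 -> Mia
  - employee 3 (Rosa): manager_id=NULL -> NULL
  - employee 4 (Dave): manager_id=NULL -> NULL
  - employee 5 (Pete): manager_id=NULL -> NULL
  - employee 6 (Grace): manager_id=2 -> Bob

SQL:
SELECT a.name AS item, b.name AS manager
FROM employees a
LEFT JOIN employees b ON a.manager_id = b.id

Result:
item  | manager
------+--------
Mia   | NULL   
Bob   | Mia    
Rosa  | NULL   
Dave  | NULL   
Pete  | NULL   
Grace | Bob    
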